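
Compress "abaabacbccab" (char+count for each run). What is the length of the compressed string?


Input: abaabacbccab
Runs:
  'a' x 1 => "a1"
  'b' x 1 => "b1"
  'a' x 2 => "a2"
  'b' x 1 => "b1"
  'a' x 1 => "a1"
  'c' x 1 => "c1"
  'b' x 1 => "b1"
  'c' x 2 => "c2"
  'a' x 1 => "a1"
  'b' x 1 => "b1"
Compressed: "a1b1a2b1a1c1b1c2a1b1"
Compressed length: 20

20


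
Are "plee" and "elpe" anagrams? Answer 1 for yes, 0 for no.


Strings: "plee", "elpe"
Sorted first:  eelp
Sorted second: eelp
Sorted forms match => anagrams

1


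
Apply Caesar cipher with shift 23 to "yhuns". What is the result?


Caesar cipher: shift "yhuns" by 23
  'y' (pos 24) + 23 = pos 21 = 'v'
  'h' (pos 7) + 23 = pos 4 = 'e'
  'u' (pos 20) + 23 = pos 17 = 'r'
  'n' (pos 13) + 23 = pos 10 = 'k'
  's' (pos 18) + 23 = pos 15 = 'p'
Result: verkp

verkp


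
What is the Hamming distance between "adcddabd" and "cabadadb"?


Comparing "adcddabd" and "cabadadb" position by position:
  Position 0: 'a' vs 'c' => differ
  Position 1: 'd' vs 'a' => differ
  Position 2: 'c' vs 'b' => differ
  Position 3: 'd' vs 'a' => differ
  Position 4: 'd' vs 'd' => same
  Position 5: 'a' vs 'a' => same
  Position 6: 'b' vs 'd' => differ
  Position 7: 'd' vs 'b' => differ
Total differences (Hamming distance): 6

6


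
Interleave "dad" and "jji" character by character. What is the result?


Interleaving "dad" and "jji":
  Position 0: 'd' from first, 'j' from second => "dj"
  Position 1: 'a' from first, 'j' from second => "aj"
  Position 2: 'd' from first, 'i' from second => "di"
Result: djajdi

djajdi


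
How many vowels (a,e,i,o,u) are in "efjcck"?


Input: efjcck
Checking each character:
  'e' at position 0: vowel (running total: 1)
  'f' at position 1: consonant
  'j' at position 2: consonant
  'c' at position 3: consonant
  'c' at position 4: consonant
  'k' at position 5: consonant
Total vowels: 1

1


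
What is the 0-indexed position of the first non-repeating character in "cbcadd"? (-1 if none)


Input: cbcadd
Character frequencies:
  'a': 1
  'b': 1
  'c': 2
  'd': 2
Scanning left to right for freq == 1:
  Position 0 ('c'): freq=2, skip
  Position 1 ('b'): unique! => answer = 1

1


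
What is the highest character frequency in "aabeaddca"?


Input: aabeaddca
Character counts:
  'a': 4
  'b': 1
  'c': 1
  'd': 2
  'e': 1
Maximum frequency: 4

4


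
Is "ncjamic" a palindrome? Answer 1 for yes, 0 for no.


Input: ncjamic
Reversed: cimajcn
  Compare pos 0 ('n') with pos 6 ('c'): MISMATCH
  Compare pos 1 ('c') with pos 5 ('i'): MISMATCH
  Compare pos 2 ('j') with pos 4 ('m'): MISMATCH
Result: not a palindrome

0


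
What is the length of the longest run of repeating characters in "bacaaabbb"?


Input: "bacaaabbb"
Scanning for longest run:
  Position 1 ('a'): new char, reset run to 1
  Position 2 ('c'): new char, reset run to 1
  Position 3 ('a'): new char, reset run to 1
  Position 4 ('a'): continues run of 'a', length=2
  Position 5 ('a'): continues run of 'a', length=3
  Position 6 ('b'): new char, reset run to 1
  Position 7 ('b'): continues run of 'b', length=2
  Position 8 ('b'): continues run of 'b', length=3
Longest run: 'a' with length 3

3


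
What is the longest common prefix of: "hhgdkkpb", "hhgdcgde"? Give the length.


Words: hhgdkkpb, hhgdcgde
  Position 0: all 'h' => match
  Position 1: all 'h' => match
  Position 2: all 'g' => match
  Position 3: all 'd' => match
  Position 4: ('k', 'c') => mismatch, stop
LCP = "hhgd" (length 4)

4


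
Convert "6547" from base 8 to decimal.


Input: "6547" in base 8
Positional expansion:
  Digit '6' (value 6) x 8^3 = 3072
  Digit '5' (value 5) x 8^2 = 320
  Digit '4' (value 4) x 8^1 = 32
  Digit '7' (value 7) x 8^0 = 7
Sum = 3431

3431


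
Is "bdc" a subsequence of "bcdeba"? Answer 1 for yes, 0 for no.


Check if "bdc" is a subsequence of "bcdeba"
Greedy scan:
  Position 0 ('b'): matches sub[0] = 'b'
  Position 1 ('c'): no match needed
  Position 2 ('d'): matches sub[1] = 'd'
  Position 3 ('e'): no match needed
  Position 4 ('b'): no match needed
  Position 5 ('a'): no match needed
Only matched 2/3 characters => not a subsequence

0


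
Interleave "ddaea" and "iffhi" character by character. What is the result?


Interleaving "ddaea" and "iffhi":
  Position 0: 'd' from first, 'i' from second => "di"
  Position 1: 'd' from first, 'f' from second => "df"
  Position 2: 'a' from first, 'f' from second => "af"
  Position 3: 'e' from first, 'h' from second => "eh"
  Position 4: 'a' from first, 'i' from second => "ai"
Result: didfafehai

didfafehai


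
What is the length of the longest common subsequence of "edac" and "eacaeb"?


LCS of "edac" and "eacaeb"
DP table:
           e    a    c    a    e    b
      0    0    0    0    0    0    0
  e   0    1    1    1    1    1    1
  d   0    1    1    1    1    1    1
  a   0    1    2    2    2    2    2
  c   0    1    2    3    3    3    3
LCS length = dp[4][6] = 3

3


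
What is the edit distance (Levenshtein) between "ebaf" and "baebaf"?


Computing edit distance: "ebaf" -> "baebaf"
DP table:
           b    a    e    b    a    f
      0    1    2    3    4    5    6
  e   1    1    2    2    3    4    5
  b   2    1    2    3    2    3    4
  a   3    2    1    2    3    2    3
  f   4    3    2    2    3    3    2
Edit distance = dp[4][6] = 2

2


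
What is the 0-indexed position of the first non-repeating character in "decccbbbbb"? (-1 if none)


Input: decccbbbbb
Character frequencies:
  'b': 5
  'c': 3
  'd': 1
  'e': 1
Scanning left to right for freq == 1:
  Position 0 ('d'): unique! => answer = 0

0


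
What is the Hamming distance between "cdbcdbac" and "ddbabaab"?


Comparing "cdbcdbac" and "ddbabaab" position by position:
  Position 0: 'c' vs 'd' => differ
  Position 1: 'd' vs 'd' => same
  Position 2: 'b' vs 'b' => same
  Position 3: 'c' vs 'a' => differ
  Position 4: 'd' vs 'b' => differ
  Position 5: 'b' vs 'a' => differ
  Position 6: 'a' vs 'a' => same
  Position 7: 'c' vs 'b' => differ
Total differences (Hamming distance): 5

5


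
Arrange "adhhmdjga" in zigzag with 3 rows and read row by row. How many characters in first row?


Zigzag "adhhmdjga" into 3 rows:
Placing characters:
  'a' => row 0
  'd' => row 1
  'h' => row 2
  'h' => row 1
  'm' => row 0
  'd' => row 1
  'j' => row 2
  'g' => row 1
  'a' => row 0
Rows:
  Row 0: "ama"
  Row 1: "dhdg"
  Row 2: "hj"
First row length: 3

3


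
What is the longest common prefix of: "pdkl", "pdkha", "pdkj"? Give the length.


Words: pdkl, pdkha, pdkj
  Position 0: all 'p' => match
  Position 1: all 'd' => match
  Position 2: all 'k' => match
  Position 3: ('l', 'h', 'j') => mismatch, stop
LCP = "pdk" (length 3)

3


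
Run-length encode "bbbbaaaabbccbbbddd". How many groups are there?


Input: bbbbaaaabbccbbbddd
Scanning for consecutive runs:
  Group 1: 'b' x 4 (positions 0-3)
  Group 2: 'a' x 4 (positions 4-7)
  Group 3: 'b' x 2 (positions 8-9)
  Group 4: 'c' x 2 (positions 10-11)
  Group 5: 'b' x 3 (positions 12-14)
  Group 6: 'd' x 3 (positions 15-17)
Total groups: 6

6


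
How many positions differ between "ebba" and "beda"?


Comparing "ebba" and "beda" position by position:
  Position 0: 'e' vs 'b' => DIFFER
  Position 1: 'b' vs 'e' => DIFFER
  Position 2: 'b' vs 'd' => DIFFER
  Position 3: 'a' vs 'a' => same
Positions that differ: 3

3


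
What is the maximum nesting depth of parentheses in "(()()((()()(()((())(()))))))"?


Input: "(()()((()()(()((())(()))))))"
Tracking depth:
  Position 0 '(': depth becomes 1
  Position 1 '(': depth becomes 2
  Position 2 ')': depth becomes 1
  Position 3 '(': depth becomes 2
  Position 4 ')': depth becomes 1
  Position 5 '(': depth becomes 2
  Position 6 '(': depth becomes 3
  Position 7 '(': depth becomes 4
  Position 8 ')': depth becomes 3
  Position 9 '(': depth becomes 4
  Position 10 ')': depth becomes 3
  Position 11 '(': depth becomes 4
  Position 12 '(': depth becomes 5
  Position 13 ')': depth becomes 4
  Position 14 '(': depth becomes 5
  Position 15 '(': depth becomes 6
  Position 16 '(': depth becomes 7
  Position 17 ')': depth becomes 6
  Position 18 ')': depth becomes 5
  Position 19 '(': depth becomes 6
  Position 20 '(': depth becomes 7
  Position 21 ')': depth becomes 6
  Position 22 ')': depth becomes 5
  Position 23 ')': depth becomes 4
  Position 24 ')': depth becomes 3
  Position 25 ')': depth becomes 2
  Position 26 ')': depth becomes 1
  Position 27 ')': depth becomes 0
Maximum depth reached: 7

7


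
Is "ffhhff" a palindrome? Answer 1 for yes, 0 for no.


Input: ffhhff
Reversed: ffhhff
  Compare pos 0 ('f') with pos 5 ('f'): match
  Compare pos 1 ('f') with pos 4 ('f'): match
  Compare pos 2 ('h') with pos 3 ('h'): match
Result: palindrome

1


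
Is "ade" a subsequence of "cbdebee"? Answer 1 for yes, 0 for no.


Check if "ade" is a subsequence of "cbdebee"
Greedy scan:
  Position 0 ('c'): no match needed
  Position 1 ('b'): no match needed
  Position 2 ('d'): no match needed
  Position 3 ('e'): no match needed
  Position 4 ('b'): no match needed
  Position 5 ('e'): no match needed
  Position 6 ('e'): no match needed
Only matched 0/3 characters => not a subsequence

0


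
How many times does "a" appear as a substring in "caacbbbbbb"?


Searching for "a" in "caacbbbbbb"
Scanning each position:
  Position 0: "c" => no
  Position 1: "a" => MATCH
  Position 2: "a" => MATCH
  Position 3: "c" => no
  Position 4: "b" => no
  Position 5: "b" => no
  Position 6: "b" => no
  Position 7: "b" => no
  Position 8: "b" => no
  Position 9: "b" => no
Total occurrences: 2

2


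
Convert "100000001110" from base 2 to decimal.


Input: "100000001110" in base 2
Positional expansion:
  Digit '1' (value 1) x 2^11 = 2048
  Digit '0' (value 0) x 2^10 = 0
  Digit '0' (value 0) x 2^9 = 0
  Digit '0' (value 0) x 2^8 = 0
  Digit '0' (value 0) x 2^7 = 0
  Digit '0' (value 0) x 2^6 = 0
  Digit '0' (value 0) x 2^5 = 0
  Digit '0' (value 0) x 2^4 = 0
  Digit '1' (value 1) x 2^3 = 8
  Digit '1' (value 1) x 2^2 = 4
  Digit '1' (value 1) x 2^1 = 2
  Digit '0' (value 0) x 2^0 = 0
Sum = 2062

2062


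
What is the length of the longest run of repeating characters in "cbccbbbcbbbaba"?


Input: "cbccbbbcbbbaba"
Scanning for longest run:
  Position 1 ('b'): new char, reset run to 1
  Position 2 ('c'): new char, reset run to 1
  Position 3 ('c'): continues run of 'c', length=2
  Position 4 ('b'): new char, reset run to 1
  Position 5 ('b'): continues run of 'b', length=2
  Position 6 ('b'): continues run of 'b', length=3
  Position 7 ('c'): new char, reset run to 1
  Position 8 ('b'): new char, reset run to 1
  Position 9 ('b'): continues run of 'b', length=2
  Position 10 ('b'): continues run of 'b', length=3
  Position 11 ('a'): new char, reset run to 1
  Position 12 ('b'): new char, reset run to 1
  Position 13 ('a'): new char, reset run to 1
Longest run: 'b' with length 3

3


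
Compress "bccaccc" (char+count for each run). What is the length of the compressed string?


Input: bccaccc
Runs:
  'b' x 1 => "b1"
  'c' x 2 => "c2"
  'a' x 1 => "a1"
  'c' x 3 => "c3"
Compressed: "b1c2a1c3"
Compressed length: 8

8


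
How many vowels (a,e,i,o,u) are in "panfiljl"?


Input: panfiljl
Checking each character:
  'p' at position 0: consonant
  'a' at position 1: vowel (running total: 1)
  'n' at position 2: consonant
  'f' at position 3: consonant
  'i' at position 4: vowel (running total: 2)
  'l' at position 5: consonant
  'j' at position 6: consonant
  'l' at position 7: consonant
Total vowels: 2

2


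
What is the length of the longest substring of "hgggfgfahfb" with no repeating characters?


Input: "hgggfgfahfb"
Sliding window (track last position of each char):
  Position 0 ('h'): window [0,0] length 1 -- new best
  Position 1 ('g'): window [0,1] length 2 -- new best
  Position 2 ('g'): repeat (last at 1), move window start to 2
  Position 2 ('g'): window [2,2] length 1
  Position 3 ('g'): repeat (last at 2), move window start to 3
  Position 3 ('g'): window [3,3] length 1
  Position 4 ('f'): window [3,4] length 2
  Position 5 ('g'): repeat (last at 3), move window start to 4
  Position 5 ('g'): window [4,5] length 2
  Position 6 ('f'): repeat (last at 4), move window start to 5
  Position 6 ('f'): window [5,6] length 2
  Position 7 ('a'): window [5,7] length 3 -- new best
  Position 8 ('h'): window [5,8] length 4 -- new best
  Position 9 ('f'): repeat (last at 6), move window start to 7
  Position 9 ('f'): window [7,9] length 3
  Position 10 ('b'): window [7,10] length 4
Longest substring with no repeats: "gfah" with length 4

4


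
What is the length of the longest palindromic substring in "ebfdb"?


Input: "ebfdb"
Checking substrings for palindromes:
  No multi-char palindromic substrings found
Longest palindromic substring: "e" with length 1

1


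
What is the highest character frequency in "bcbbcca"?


Input: bcbbcca
Character counts:
  'a': 1
  'b': 3
  'c': 3
Maximum frequency: 3

3


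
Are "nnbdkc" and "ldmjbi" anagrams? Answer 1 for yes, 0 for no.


Strings: "nnbdkc", "ldmjbi"
Sorted first:  bcdknn
Sorted second: bdijlm
Differ at position 1: 'c' vs 'd' => not anagrams

0


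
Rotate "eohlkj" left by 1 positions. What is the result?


Input: "eohlkj", rotate left by 1
First 1 characters: "e"
Remaining characters: "ohlkj"
Concatenate remaining + first: "ohlkj" + "e" = "ohlkje"

ohlkje


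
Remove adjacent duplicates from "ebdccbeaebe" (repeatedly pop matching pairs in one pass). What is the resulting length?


Input: ebdccbeaebe
Stack-based adjacent duplicate removal:
  Read 'e': push. Stack: e
  Read 'b': push. Stack: eb
  Read 'd': push. Stack: ebd
  Read 'c': push. Stack: ebdc
  Read 'c': matches stack top 'c' => pop. Stack: ebd
  Read 'b': push. Stack: ebdb
  Read 'e': push. Stack: ebdbe
  Read 'a': push. Stack: ebdbea
  Read 'e': push. Stack: ebdbeae
  Read 'b': push. Stack: ebdbeaeb
  Read 'e': push. Stack: ebdbeaebe
Final stack: "ebdbeaebe" (length 9)

9


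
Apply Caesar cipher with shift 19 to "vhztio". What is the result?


Caesar cipher: shift "vhztio" by 19
  'v' (pos 21) + 19 = pos 14 = 'o'
  'h' (pos 7) + 19 = pos 0 = 'a'
  'z' (pos 25) + 19 = pos 18 = 's'
  't' (pos 19) + 19 = pos 12 = 'm'
  'i' (pos 8) + 19 = pos 1 = 'b'
  'o' (pos 14) + 19 = pos 7 = 'h'
Result: oasmbh

oasmbh


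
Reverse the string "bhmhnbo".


Input: bhmhnbo
Reading characters right to left:
  Position 6: 'o'
  Position 5: 'b'
  Position 4: 'n'
  Position 3: 'h'
  Position 2: 'm'
  Position 1: 'h'
  Position 0: 'b'
Reversed: obnhmhb

obnhmhb


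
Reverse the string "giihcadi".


Input: giihcadi
Reading characters right to left:
  Position 7: 'i'
  Position 6: 'd'
  Position 5: 'a'
  Position 4: 'c'
  Position 3: 'h'
  Position 2: 'i'
  Position 1: 'i'
  Position 0: 'g'
Reversed: idachiig

idachiig


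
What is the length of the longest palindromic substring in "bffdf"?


Input: "bffdf"
Checking substrings for palindromes:
  [2:5] "fdf" (len 3) => palindrome
  [1:3] "ff" (len 2) => palindrome
Longest palindromic substring: "fdf" with length 3

3


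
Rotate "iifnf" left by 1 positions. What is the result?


Input: "iifnf", rotate left by 1
First 1 characters: "i"
Remaining characters: "ifnf"
Concatenate remaining + first: "ifnf" + "i" = "ifnfi"

ifnfi


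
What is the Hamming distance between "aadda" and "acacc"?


Comparing "aadda" and "acacc" position by position:
  Position 0: 'a' vs 'a' => same
  Position 1: 'a' vs 'c' => differ
  Position 2: 'd' vs 'a' => differ
  Position 3: 'd' vs 'c' => differ
  Position 4: 'a' vs 'c' => differ
Total differences (Hamming distance): 4

4


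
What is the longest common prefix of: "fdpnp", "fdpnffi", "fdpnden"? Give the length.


Words: fdpnp, fdpnffi, fdpnden
  Position 0: all 'f' => match
  Position 1: all 'd' => match
  Position 2: all 'p' => match
  Position 3: all 'n' => match
  Position 4: ('p', 'f', 'd') => mismatch, stop
LCP = "fdpn" (length 4)

4


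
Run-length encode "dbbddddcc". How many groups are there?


Input: dbbddddcc
Scanning for consecutive runs:
  Group 1: 'd' x 1 (positions 0-0)
  Group 2: 'b' x 2 (positions 1-2)
  Group 3: 'd' x 4 (positions 3-6)
  Group 4: 'c' x 2 (positions 7-8)
Total groups: 4

4


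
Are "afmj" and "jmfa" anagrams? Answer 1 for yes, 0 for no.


Strings: "afmj", "jmfa"
Sorted first:  afjm
Sorted second: afjm
Sorted forms match => anagrams

1


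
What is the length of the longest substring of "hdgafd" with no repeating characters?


Input: "hdgafd"
Sliding window (track last position of each char):
  Position 0 ('h'): window [0,0] length 1 -- new best
  Position 1 ('d'): window [0,1] length 2 -- new best
  Position 2 ('g'): window [0,2] length 3 -- new best
  Position 3 ('a'): window [0,3] length 4 -- new best
  Position 4 ('f'): window [0,4] length 5 -- new best
  Position 5 ('d'): repeat (last at 1), move window start to 2
  Position 5 ('d'): window [2,5] length 4
Longest substring with no repeats: "hdgaf" with length 5

5


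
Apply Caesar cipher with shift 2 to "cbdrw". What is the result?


Caesar cipher: shift "cbdrw" by 2
  'c' (pos 2) + 2 = pos 4 = 'e'
  'b' (pos 1) + 2 = pos 3 = 'd'
  'd' (pos 3) + 2 = pos 5 = 'f'
  'r' (pos 17) + 2 = pos 19 = 't'
  'w' (pos 22) + 2 = pos 24 = 'y'
Result: edfty

edfty


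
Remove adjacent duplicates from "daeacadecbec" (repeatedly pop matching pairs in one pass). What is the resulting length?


Input: daeacadecbec
Stack-based adjacent duplicate removal:
  Read 'd': push. Stack: d
  Read 'a': push. Stack: da
  Read 'e': push. Stack: dae
  Read 'a': push. Stack: daea
  Read 'c': push. Stack: daeac
  Read 'a': push. Stack: daeaca
  Read 'd': push. Stack: daeacad
  Read 'e': push. Stack: daeacade
  Read 'c': push. Stack: daeacadec
  Read 'b': push. Stack: daeacadecb
  Read 'e': push. Stack: daeacadecbe
  Read 'c': push. Stack: daeacadecbec
Final stack: "daeacadecbec" (length 12)

12


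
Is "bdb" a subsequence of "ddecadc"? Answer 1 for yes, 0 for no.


Check if "bdb" is a subsequence of "ddecadc"
Greedy scan:
  Position 0 ('d'): no match needed
  Position 1 ('d'): no match needed
  Position 2 ('e'): no match needed
  Position 3 ('c'): no match needed
  Position 4 ('a'): no match needed
  Position 5 ('d'): no match needed
  Position 6 ('c'): no match needed
Only matched 0/3 characters => not a subsequence

0


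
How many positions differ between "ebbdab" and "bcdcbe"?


Comparing "ebbdab" and "bcdcbe" position by position:
  Position 0: 'e' vs 'b' => DIFFER
  Position 1: 'b' vs 'c' => DIFFER
  Position 2: 'b' vs 'd' => DIFFER
  Position 3: 'd' vs 'c' => DIFFER
  Position 4: 'a' vs 'b' => DIFFER
  Position 5: 'b' vs 'e' => DIFFER
Positions that differ: 6

6


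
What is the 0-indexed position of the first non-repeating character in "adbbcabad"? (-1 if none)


Input: adbbcabad
Character frequencies:
  'a': 3
  'b': 3
  'c': 1
  'd': 2
Scanning left to right for freq == 1:
  Position 0 ('a'): freq=3, skip
  Position 1 ('d'): freq=2, skip
  Position 2 ('b'): freq=3, skip
  Position 3 ('b'): freq=3, skip
  Position 4 ('c'): unique! => answer = 4

4


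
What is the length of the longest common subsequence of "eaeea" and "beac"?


LCS of "eaeea" and "beac"
DP table:
           b    e    a    c
      0    0    0    0    0
  e   0    0    1    1    1
  a   0    0    1    2    2
  e   0    0    1    2    2
  e   0    0    1    2    2
  a   0    0    1    2    2
LCS length = dp[5][4] = 2

2


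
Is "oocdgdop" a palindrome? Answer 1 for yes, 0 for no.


Input: oocdgdop
Reversed: podgdcoo
  Compare pos 0 ('o') with pos 7 ('p'): MISMATCH
  Compare pos 1 ('o') with pos 6 ('o'): match
  Compare pos 2 ('c') with pos 5 ('d'): MISMATCH
  Compare pos 3 ('d') with pos 4 ('g'): MISMATCH
Result: not a palindrome

0


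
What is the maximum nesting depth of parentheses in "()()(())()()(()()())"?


Input: "()()(())()()(()()())"
Tracking depth:
  Position 0 '(': depth becomes 1
  Position 1 ')': depth becomes 0
  Position 2 '(': depth becomes 1
  Position 3 ')': depth becomes 0
  Position 4 '(': depth becomes 1
  Position 5 '(': depth becomes 2
  Position 6 ')': depth becomes 1
  Position 7 ')': depth becomes 0
  Position 8 '(': depth becomes 1
  Position 9 ')': depth becomes 0
  Position 10 '(': depth becomes 1
  Position 11 ')': depth becomes 0
  Position 12 '(': depth becomes 1
  Position 13 '(': depth becomes 2
  Position 14 ')': depth becomes 1
  Position 15 '(': depth becomes 2
  Position 16 ')': depth becomes 1
  Position 17 '(': depth becomes 2
  Position 18 ')': depth becomes 1
  Position 19 ')': depth becomes 0
Maximum depth reached: 2

2


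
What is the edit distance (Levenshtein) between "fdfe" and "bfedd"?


Computing edit distance: "fdfe" -> "bfedd"
DP table:
           b    f    e    d    d
      0    1    2    3    4    5
  f   1    1    1    2    3    4
  d   2    2    2    2    2    3
  f   3    3    2    3    3    3
  e   4    4    3    2    3    4
Edit distance = dp[4][5] = 4

4


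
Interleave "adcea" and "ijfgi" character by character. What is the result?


Interleaving "adcea" and "ijfgi":
  Position 0: 'a' from first, 'i' from second => "ai"
  Position 1: 'd' from first, 'j' from second => "dj"
  Position 2: 'c' from first, 'f' from second => "cf"
  Position 3: 'e' from first, 'g' from second => "eg"
  Position 4: 'a' from first, 'i' from second => "ai"
Result: aidjcfegai

aidjcfegai


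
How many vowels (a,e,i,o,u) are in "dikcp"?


Input: dikcp
Checking each character:
  'd' at position 0: consonant
  'i' at position 1: vowel (running total: 1)
  'k' at position 2: consonant
  'c' at position 3: consonant
  'p' at position 4: consonant
Total vowels: 1

1


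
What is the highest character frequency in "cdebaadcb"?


Input: cdebaadcb
Character counts:
  'a': 2
  'b': 2
  'c': 2
  'd': 2
  'e': 1
Maximum frequency: 2

2


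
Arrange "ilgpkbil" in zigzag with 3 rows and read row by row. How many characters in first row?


Zigzag "ilgpkbil" into 3 rows:
Placing characters:
  'i' => row 0
  'l' => row 1
  'g' => row 2
  'p' => row 1
  'k' => row 0
  'b' => row 1
  'i' => row 2
  'l' => row 1
Rows:
  Row 0: "ik"
  Row 1: "lpbl"
  Row 2: "gi"
First row length: 2

2


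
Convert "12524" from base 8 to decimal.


Input: "12524" in base 8
Positional expansion:
  Digit '1' (value 1) x 8^4 = 4096
  Digit '2' (value 2) x 8^3 = 1024
  Digit '5' (value 5) x 8^2 = 320
  Digit '2' (value 2) x 8^1 = 16
  Digit '4' (value 4) x 8^0 = 4
Sum = 5460

5460


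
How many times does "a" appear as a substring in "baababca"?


Searching for "a" in "baababca"
Scanning each position:
  Position 0: "b" => no
  Position 1: "a" => MATCH
  Position 2: "a" => MATCH
  Position 3: "b" => no
  Position 4: "a" => MATCH
  Position 5: "b" => no
  Position 6: "c" => no
  Position 7: "a" => MATCH
Total occurrences: 4

4


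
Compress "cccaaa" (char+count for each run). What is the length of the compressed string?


Input: cccaaa
Runs:
  'c' x 3 => "c3"
  'a' x 3 => "a3"
Compressed: "c3a3"
Compressed length: 4

4


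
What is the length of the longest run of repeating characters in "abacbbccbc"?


Input: "abacbbccbc"
Scanning for longest run:
  Position 1 ('b'): new char, reset run to 1
  Position 2 ('a'): new char, reset run to 1
  Position 3 ('c'): new char, reset run to 1
  Position 4 ('b'): new char, reset run to 1
  Position 5 ('b'): continues run of 'b', length=2
  Position 6 ('c'): new char, reset run to 1
  Position 7 ('c'): continues run of 'c', length=2
  Position 8 ('b'): new char, reset run to 1
  Position 9 ('c'): new char, reset run to 1
Longest run: 'b' with length 2

2


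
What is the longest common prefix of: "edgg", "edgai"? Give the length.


Words: edgg, edgai
  Position 0: all 'e' => match
  Position 1: all 'd' => match
  Position 2: all 'g' => match
  Position 3: ('g', 'a') => mismatch, stop
LCP = "edg" (length 3)

3


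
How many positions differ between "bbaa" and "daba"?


Comparing "bbaa" and "daba" position by position:
  Position 0: 'b' vs 'd' => DIFFER
  Position 1: 'b' vs 'a' => DIFFER
  Position 2: 'a' vs 'b' => DIFFER
  Position 3: 'a' vs 'a' => same
Positions that differ: 3

3


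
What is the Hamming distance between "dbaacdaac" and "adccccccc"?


Comparing "dbaacdaac" and "adccccccc" position by position:
  Position 0: 'd' vs 'a' => differ
  Position 1: 'b' vs 'd' => differ
  Position 2: 'a' vs 'c' => differ
  Position 3: 'a' vs 'c' => differ
  Position 4: 'c' vs 'c' => same
  Position 5: 'd' vs 'c' => differ
  Position 6: 'a' vs 'c' => differ
  Position 7: 'a' vs 'c' => differ
  Position 8: 'c' vs 'c' => same
Total differences (Hamming distance): 7

7


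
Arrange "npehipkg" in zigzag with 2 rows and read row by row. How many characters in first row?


Zigzag "npehipkg" into 2 rows:
Placing characters:
  'n' => row 0
  'p' => row 1
  'e' => row 0
  'h' => row 1
  'i' => row 0
  'p' => row 1
  'k' => row 0
  'g' => row 1
Rows:
  Row 0: "neik"
  Row 1: "phpg"
First row length: 4

4


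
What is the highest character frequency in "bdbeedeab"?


Input: bdbeedeab
Character counts:
  'a': 1
  'b': 3
  'd': 2
  'e': 3
Maximum frequency: 3

3


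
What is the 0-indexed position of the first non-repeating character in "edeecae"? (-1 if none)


Input: edeecae
Character frequencies:
  'a': 1
  'c': 1
  'd': 1
  'e': 4
Scanning left to right for freq == 1:
  Position 0 ('e'): freq=4, skip
  Position 1 ('d'): unique! => answer = 1

1


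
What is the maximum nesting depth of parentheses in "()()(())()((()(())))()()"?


Input: "()()(())()((()(())))()()"
Tracking depth:
  Position 0 '(': depth becomes 1
  Position 1 ')': depth becomes 0
  Position 2 '(': depth becomes 1
  Position 3 ')': depth becomes 0
  Position 4 '(': depth becomes 1
  Position 5 '(': depth becomes 2
  Position 6 ')': depth becomes 1
  Position 7 ')': depth becomes 0
  Position 8 '(': depth becomes 1
  Position 9 ')': depth becomes 0
  Position 10 '(': depth becomes 1
  Position 11 '(': depth becomes 2
  Position 12 '(': depth becomes 3
  Position 13 ')': depth becomes 2
  Position 14 '(': depth becomes 3
  Position 15 '(': depth becomes 4
  Position 16 ')': depth becomes 3
  Position 17 ')': depth becomes 2
  Position 18 ')': depth becomes 1
  Position 19 ')': depth becomes 0
  Position 20 '(': depth becomes 1
  Position 21 ')': depth becomes 0
  Position 22 '(': depth becomes 1
  Position 23 ')': depth becomes 0
Maximum depth reached: 4

4


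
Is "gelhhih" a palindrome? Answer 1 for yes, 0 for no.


Input: gelhhih
Reversed: hihhleg
  Compare pos 0 ('g') with pos 6 ('h'): MISMATCH
  Compare pos 1 ('e') with pos 5 ('i'): MISMATCH
  Compare pos 2 ('l') with pos 4 ('h'): MISMATCH
Result: not a palindrome

0


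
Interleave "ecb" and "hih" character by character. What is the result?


Interleaving "ecb" and "hih":
  Position 0: 'e' from first, 'h' from second => "eh"
  Position 1: 'c' from first, 'i' from second => "ci"
  Position 2: 'b' from first, 'h' from second => "bh"
Result: ehcibh

ehcibh


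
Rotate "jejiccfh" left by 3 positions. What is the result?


Input: "jejiccfh", rotate left by 3
First 3 characters: "jej"
Remaining characters: "iccfh"
Concatenate remaining + first: "iccfh" + "jej" = "iccfhjej"

iccfhjej


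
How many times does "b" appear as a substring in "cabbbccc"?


Searching for "b" in "cabbbccc"
Scanning each position:
  Position 0: "c" => no
  Position 1: "a" => no
  Position 2: "b" => MATCH
  Position 3: "b" => MATCH
  Position 4: "b" => MATCH
  Position 5: "c" => no
  Position 6: "c" => no
  Position 7: "c" => no
Total occurrences: 3

3


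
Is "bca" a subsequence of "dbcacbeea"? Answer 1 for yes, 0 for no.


Check if "bca" is a subsequence of "dbcacbeea"
Greedy scan:
  Position 0 ('d'): no match needed
  Position 1 ('b'): matches sub[0] = 'b'
  Position 2 ('c'): matches sub[1] = 'c'
  Position 3 ('a'): matches sub[2] = 'a'
  Position 4 ('c'): no match needed
  Position 5 ('b'): no match needed
  Position 6 ('e'): no match needed
  Position 7 ('e'): no match needed
  Position 8 ('a'): no match needed
All 3 characters matched => is a subsequence

1


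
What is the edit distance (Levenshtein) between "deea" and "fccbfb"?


Computing edit distance: "deea" -> "fccbfb"
DP table:
           f    c    c    b    f    b
      0    1    2    3    4    5    6
  d   1    1    2    3    4    5    6
  e   2    2    2    3    4    5    6
  e   3    3    3    3    4    5    6
  a   4    4    4    4    4    5    6
Edit distance = dp[4][6] = 6

6


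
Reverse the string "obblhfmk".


Input: obblhfmk
Reading characters right to left:
  Position 7: 'k'
  Position 6: 'm'
  Position 5: 'f'
  Position 4: 'h'
  Position 3: 'l'
  Position 2: 'b'
  Position 1: 'b'
  Position 0: 'o'
Reversed: kmfhlbbo

kmfhlbbo


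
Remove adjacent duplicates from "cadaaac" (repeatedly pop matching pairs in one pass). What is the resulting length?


Input: cadaaac
Stack-based adjacent duplicate removal:
  Read 'c': push. Stack: c
  Read 'a': push. Stack: ca
  Read 'd': push. Stack: cad
  Read 'a': push. Stack: cada
  Read 'a': matches stack top 'a' => pop. Stack: cad
  Read 'a': push. Stack: cada
  Read 'c': push. Stack: cadac
Final stack: "cadac" (length 5)

5


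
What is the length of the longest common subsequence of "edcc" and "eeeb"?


LCS of "edcc" and "eeeb"
DP table:
           e    e    e    b
      0    0    0    0    0
  e   0    1    1    1    1
  d   0    1    1    1    1
  c   0    1    1    1    1
  c   0    1    1    1    1
LCS length = dp[4][4] = 1

1


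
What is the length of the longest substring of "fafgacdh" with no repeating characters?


Input: "fafgacdh"
Sliding window (track last position of each char):
  Position 0 ('f'): window [0,0] length 1 -- new best
  Position 1 ('a'): window [0,1] length 2 -- new best
  Position 2 ('f'): repeat (last at 0), move window start to 1
  Position 2 ('f'): window [1,2] length 2
  Position 3 ('g'): window [1,3] length 3 -- new best
  Position 4 ('a'): repeat (last at 1), move window start to 2
  Position 4 ('a'): window [2,4] length 3
  Position 5 ('c'): window [2,5] length 4 -- new best
  Position 6 ('d'): window [2,6] length 5 -- new best
  Position 7 ('h'): window [2,7] length 6 -- new best
Longest substring with no repeats: "fgacdh" with length 6

6


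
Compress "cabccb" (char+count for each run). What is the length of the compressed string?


Input: cabccb
Runs:
  'c' x 1 => "c1"
  'a' x 1 => "a1"
  'b' x 1 => "b1"
  'c' x 2 => "c2"
  'b' x 1 => "b1"
Compressed: "c1a1b1c2b1"
Compressed length: 10

10


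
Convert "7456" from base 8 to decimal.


Input: "7456" in base 8
Positional expansion:
  Digit '7' (value 7) x 8^3 = 3584
  Digit '4' (value 4) x 8^2 = 256
  Digit '5' (value 5) x 8^1 = 40
  Digit '6' (value 6) x 8^0 = 6
Sum = 3886

3886


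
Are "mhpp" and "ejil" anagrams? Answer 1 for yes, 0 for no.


Strings: "mhpp", "ejil"
Sorted first:  hmpp
Sorted second: eijl
Differ at position 0: 'h' vs 'e' => not anagrams

0


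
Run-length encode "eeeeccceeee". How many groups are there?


Input: eeeeccceeee
Scanning for consecutive runs:
  Group 1: 'e' x 4 (positions 0-3)
  Group 2: 'c' x 3 (positions 4-6)
  Group 3: 'e' x 4 (positions 7-10)
Total groups: 3

3


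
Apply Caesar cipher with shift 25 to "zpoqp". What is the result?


Caesar cipher: shift "zpoqp" by 25
  'z' (pos 25) + 25 = pos 24 = 'y'
  'p' (pos 15) + 25 = pos 14 = 'o'
  'o' (pos 14) + 25 = pos 13 = 'n'
  'q' (pos 16) + 25 = pos 15 = 'p'
  'p' (pos 15) + 25 = pos 14 = 'o'
Result: yonpo

yonpo


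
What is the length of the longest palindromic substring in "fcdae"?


Input: "fcdae"
Checking substrings for palindromes:
  No multi-char palindromic substrings found
Longest palindromic substring: "f" with length 1

1


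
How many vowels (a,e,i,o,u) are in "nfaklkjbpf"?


Input: nfaklkjbpf
Checking each character:
  'n' at position 0: consonant
  'f' at position 1: consonant
  'a' at position 2: vowel (running total: 1)
  'k' at position 3: consonant
  'l' at position 4: consonant
  'k' at position 5: consonant
  'j' at position 6: consonant
  'b' at position 7: consonant
  'p' at position 8: consonant
  'f' at position 9: consonant
Total vowels: 1

1


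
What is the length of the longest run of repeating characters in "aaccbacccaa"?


Input: "aaccbacccaa"
Scanning for longest run:
  Position 1 ('a'): continues run of 'a', length=2
  Position 2 ('c'): new char, reset run to 1
  Position 3 ('c'): continues run of 'c', length=2
  Position 4 ('b'): new char, reset run to 1
  Position 5 ('a'): new char, reset run to 1
  Position 6 ('c'): new char, reset run to 1
  Position 7 ('c'): continues run of 'c', length=2
  Position 8 ('c'): continues run of 'c', length=3
  Position 9 ('a'): new char, reset run to 1
  Position 10 ('a'): continues run of 'a', length=2
Longest run: 'c' with length 3

3


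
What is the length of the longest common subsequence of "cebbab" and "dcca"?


LCS of "cebbab" and "dcca"
DP table:
           d    c    c    a
      0    0    0    0    0
  c   0    0    1    1    1
  e   0    0    1    1    1
  b   0    0    1    1    1
  b   0    0    1    1    1
  a   0    0    1    1    2
  b   0    0    1    1    2
LCS length = dp[6][4] = 2

2


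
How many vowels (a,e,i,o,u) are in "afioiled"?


Input: afioiled
Checking each character:
  'a' at position 0: vowel (running total: 1)
  'f' at position 1: consonant
  'i' at position 2: vowel (running total: 2)
  'o' at position 3: vowel (running total: 3)
  'i' at position 4: vowel (running total: 4)
  'l' at position 5: consonant
  'e' at position 6: vowel (running total: 5)
  'd' at position 7: consonant
Total vowels: 5

5


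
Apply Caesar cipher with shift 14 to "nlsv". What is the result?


Caesar cipher: shift "nlsv" by 14
  'n' (pos 13) + 14 = pos 1 = 'b'
  'l' (pos 11) + 14 = pos 25 = 'z'
  's' (pos 18) + 14 = pos 6 = 'g'
  'v' (pos 21) + 14 = pos 9 = 'j'
Result: bzgj

bzgj


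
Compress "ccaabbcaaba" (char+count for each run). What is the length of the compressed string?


Input: ccaabbcaaba
Runs:
  'c' x 2 => "c2"
  'a' x 2 => "a2"
  'b' x 2 => "b2"
  'c' x 1 => "c1"
  'a' x 2 => "a2"
  'b' x 1 => "b1"
  'a' x 1 => "a1"
Compressed: "c2a2b2c1a2b1a1"
Compressed length: 14

14


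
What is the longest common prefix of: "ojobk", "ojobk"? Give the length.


Words: ojobk, ojobk
  Position 0: all 'o' => match
  Position 1: all 'j' => match
  Position 2: all 'o' => match
  Position 3: all 'b' => match
  Position 4: all 'k' => match
LCP = "ojobk" (length 5)

5


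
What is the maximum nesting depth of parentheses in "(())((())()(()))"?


Input: "(())((())()(()))"
Tracking depth:
  Position 0 '(': depth becomes 1
  Position 1 '(': depth becomes 2
  Position 2 ')': depth becomes 1
  Position 3 ')': depth becomes 0
  Position 4 '(': depth becomes 1
  Position 5 '(': depth becomes 2
  Position 6 '(': depth becomes 3
  Position 7 ')': depth becomes 2
  Position 8 ')': depth becomes 1
  Position 9 '(': depth becomes 2
  Position 10 ')': depth becomes 1
  Position 11 '(': depth becomes 2
  Position 12 '(': depth becomes 3
  Position 13 ')': depth becomes 2
  Position 14 ')': depth becomes 1
  Position 15 ')': depth becomes 0
Maximum depth reached: 3

3


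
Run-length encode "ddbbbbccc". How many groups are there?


Input: ddbbbbccc
Scanning for consecutive runs:
  Group 1: 'd' x 2 (positions 0-1)
  Group 2: 'b' x 4 (positions 2-5)
  Group 3: 'c' x 3 (positions 6-8)
Total groups: 3

3


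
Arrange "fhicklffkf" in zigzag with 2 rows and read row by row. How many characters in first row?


Zigzag "fhicklffkf" into 2 rows:
Placing characters:
  'f' => row 0
  'h' => row 1
  'i' => row 0
  'c' => row 1
  'k' => row 0
  'l' => row 1
  'f' => row 0
  'f' => row 1
  'k' => row 0
  'f' => row 1
Rows:
  Row 0: "fikfk"
  Row 1: "hclff"
First row length: 5

5


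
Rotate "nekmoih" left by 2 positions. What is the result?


Input: "nekmoih", rotate left by 2
First 2 characters: "ne"
Remaining characters: "kmoih"
Concatenate remaining + first: "kmoih" + "ne" = "kmoihne"

kmoihne


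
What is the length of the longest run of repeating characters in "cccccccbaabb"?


Input: "cccccccbaabb"
Scanning for longest run:
  Position 1 ('c'): continues run of 'c', length=2
  Position 2 ('c'): continues run of 'c', length=3
  Position 3 ('c'): continues run of 'c', length=4
  Position 4 ('c'): continues run of 'c', length=5
  Position 5 ('c'): continues run of 'c', length=6
  Position 6 ('c'): continues run of 'c', length=7
  Position 7 ('b'): new char, reset run to 1
  Position 8 ('a'): new char, reset run to 1
  Position 9 ('a'): continues run of 'a', length=2
  Position 10 ('b'): new char, reset run to 1
  Position 11 ('b'): continues run of 'b', length=2
Longest run: 'c' with length 7

7


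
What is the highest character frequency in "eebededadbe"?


Input: eebededadbe
Character counts:
  'a': 1
  'b': 2
  'd': 3
  'e': 5
Maximum frequency: 5

5


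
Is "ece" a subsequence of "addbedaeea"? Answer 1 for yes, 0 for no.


Check if "ece" is a subsequence of "addbedaeea"
Greedy scan:
  Position 0 ('a'): no match needed
  Position 1 ('d'): no match needed
  Position 2 ('d'): no match needed
  Position 3 ('b'): no match needed
  Position 4 ('e'): matches sub[0] = 'e'
  Position 5 ('d'): no match needed
  Position 6 ('a'): no match needed
  Position 7 ('e'): no match needed
  Position 8 ('e'): no match needed
  Position 9 ('a'): no match needed
Only matched 1/3 characters => not a subsequence

0


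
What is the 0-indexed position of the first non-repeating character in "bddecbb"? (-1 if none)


Input: bddecbb
Character frequencies:
  'b': 3
  'c': 1
  'd': 2
  'e': 1
Scanning left to right for freq == 1:
  Position 0 ('b'): freq=3, skip
  Position 1 ('d'): freq=2, skip
  Position 2 ('d'): freq=2, skip
  Position 3 ('e'): unique! => answer = 3

3


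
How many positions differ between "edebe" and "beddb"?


Comparing "edebe" and "beddb" position by position:
  Position 0: 'e' vs 'b' => DIFFER
  Position 1: 'd' vs 'e' => DIFFER
  Position 2: 'e' vs 'd' => DIFFER
  Position 3: 'b' vs 'd' => DIFFER
  Position 4: 'e' vs 'b' => DIFFER
Positions that differ: 5

5


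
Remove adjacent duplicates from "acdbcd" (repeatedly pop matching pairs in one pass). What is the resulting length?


Input: acdbcd
Stack-based adjacent duplicate removal:
  Read 'a': push. Stack: a
  Read 'c': push. Stack: ac
  Read 'd': push. Stack: acd
  Read 'b': push. Stack: acdb
  Read 'c': push. Stack: acdbc
  Read 'd': push. Stack: acdbcd
Final stack: "acdbcd" (length 6)

6


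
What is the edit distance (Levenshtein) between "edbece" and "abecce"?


Computing edit distance: "edbece" -> "abecce"
DP table:
           a    b    e    c    c    e
      0    1    2    3    4    5    6
  e   1    1    2    2    3    4    5
  d   2    2    2    3    3    4    5
  b   3    3    2    3    4    4    5
  e   4    4    3    2    3    4    4
  c   5    5    4    3    2    3    4
  e   6    6    5    4    3    3    3
Edit distance = dp[6][6] = 3

3


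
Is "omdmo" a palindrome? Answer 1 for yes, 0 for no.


Input: omdmo
Reversed: omdmo
  Compare pos 0 ('o') with pos 4 ('o'): match
  Compare pos 1 ('m') with pos 3 ('m'): match
Result: palindrome

1


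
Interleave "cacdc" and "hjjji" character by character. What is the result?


Interleaving "cacdc" and "hjjji":
  Position 0: 'c' from first, 'h' from second => "ch"
  Position 1: 'a' from first, 'j' from second => "aj"
  Position 2: 'c' from first, 'j' from second => "cj"
  Position 3: 'd' from first, 'j' from second => "dj"
  Position 4: 'c' from first, 'i' from second => "ci"
Result: chajcjdjci

chajcjdjci


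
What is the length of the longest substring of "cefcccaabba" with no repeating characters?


Input: "cefcccaabba"
Sliding window (track last position of each char):
  Position 0 ('c'): window [0,0] length 1 -- new best
  Position 1 ('e'): window [0,1] length 2 -- new best
  Position 2 ('f'): window [0,2] length 3 -- new best
  Position 3 ('c'): repeat (last at 0), move window start to 1
  Position 3 ('c'): window [1,3] length 3
  Position 4 ('c'): repeat (last at 3), move window start to 4
  Position 4 ('c'): window [4,4] length 1
  Position 5 ('c'): repeat (last at 4), move window start to 5
  Position 5 ('c'): window [5,5] length 1
  Position 6 ('a'): window [5,6] length 2
  Position 7 ('a'): repeat (last at 6), move window start to 7
  Position 7 ('a'): window [7,7] length 1
  Position 8 ('b'): window [7,8] length 2
  Position 9 ('b'): repeat (last at 8), move window start to 9
  Position 9 ('b'): window [9,9] length 1
  Position 10 ('a'): window [9,10] length 2
Longest substring with no repeats: "cef" with length 3

3
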